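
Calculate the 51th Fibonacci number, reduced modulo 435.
179

Matrix identity: Q^n = [[F_(n+1), F_n], [F_n, F_(n-1)]] with Q = [[1,1],[1,0]].
n = 51 = 110011₂. Square-and-multiply, entries mod 435:
Q^1 = [[1,1],[1,0]]
Q^3 = (Q^1)²·Q = [[3,2],[2,1]]
Q^6 = (Q^3)² = [[13,8],[8,5]]
Q^12 = (Q^6)² = [[233,144],[144,89]]
Q^25 = (Q^12)²·Q = [[28,205],[205,258]]
Q^51 = (Q^25)²·Q = [[84,179],[179,340]]
F_51 mod 435 = Q^51[0][1] = 179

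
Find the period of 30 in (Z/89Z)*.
88

89 is prime, so ord(30) divides φ(89) = 88.
Divisors of 88: 1, 2, 4, 8, 11, 22, 44, 88.
Repeated squaring: 30^1 ≡ 30, 30^2 ≡ 10, 30^4 ≡ 11, 30^8 ≡ 32, 30^16 ≡ 45, 30^32 ≡ 67, 30^64 ≡ 39 (mod 89).
Test 30^d mod 89 for each divisor d in increasing order:
30^1 ≡ 30
30^2 ≡ 10
30^4 ≡ 11
30^8 ≡ 32
30^11 = 30^8·30^2·30^1 ≡ 77
30^22 = 30^16·30^4·30^2 ≡ 55
30^44 = 30^32·30^8·30^4 ≡ 88
30^88 = 30^64·30^16·30^8 ≡ 1  ← first divisor giving 1
The order is 88.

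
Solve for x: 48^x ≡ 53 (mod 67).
9

Baby-step giant-step with step n = ⌈√67⌉ = 9.
Baby steps 48^j mod 67 (j:value) for j=0..8: 0:1, 1:48, 2:26, 3:42, 4:6, 5:20, 6:22, 7:51, 8:36.
Giant-step multiplier: 48^(-9) ≡ 48^(66-9) = 48^57 ≡ 43 (mod 67).
Giant steps γ_i = 53·43^i mod 67: γ_0=53, γ_1=1 (in table at j=0).
x = i·n + j = 1·9 + 0 = 9.
Check: 48^9 ≡ 53 (mod 67).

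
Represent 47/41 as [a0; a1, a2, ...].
[1; 6, 1, 5]

Euclidean algorithm steps:
47 = 1 × 41 + 6
41 = 6 × 6 + 5
6 = 1 × 5 + 1
5 = 5 × 1 + 0
Continued fraction: [1; 6, 1, 5]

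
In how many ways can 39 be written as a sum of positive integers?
31185

p(n) counts ways to write n as a sum of positive integers (order ignored).
Euler's pentagonal recurrence: p(k) = p(k-1) + p(k-2) - p(k-5) - p(k-7) + p(k-12) + p(k-15) - ... (offsets j(3j∓1)/2, signs ++--, p(0)=1, p(<0)=0).
DP table for k = 0..38: p(0)=1, p(1)=1, p(2)=2, p(3)=3, p(4)=5, p(5)=7, p(6)=11, p(7)=15, p(8)=22, p(9)=30, p(10)=42, p(11)=56, p(12)=77, p(13)=101, p(14)=135, p(15)=176, p(16)=231, p(17)=297, p(18)=385, p(19)=490, p(20)=627, p(21)=792, p(22)=1002, p(23)=1255, p(24)=1575, p(25)=1958, p(26)=2436, p(27)=3010, p(28)=3718, p(29)=4565, p(30)=5604, p(31)=6842, p(32)=8349, p(33)=10143, p(34)=12310, p(35)=14883, p(36)=17977, p(37)=21637, p(38)=26015.
Final step: p(39) = p(38) + p(37) - p(34) - p(32) + p(27) + p(24) - p(17) - p(13) + p(4)
= 26015 + 21637 - 12310 - 8349 + 3010 + 1575 - 297 - 101 + 5
= 31185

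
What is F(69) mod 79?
34

Matrix identity: Q^n = [[F_(n+1), F_n], [F_n, F_(n-1)]] with Q = [[1,1],[1,0]].
n = 69 = 1000101₂. Square-and-multiply, entries mod 79:
Q^1 = [[1,1],[1,0]]
Q^2 = (Q^1)² = [[2,1],[1,1]]
Q^4 = (Q^2)² = [[5,3],[3,2]]
Q^8 = (Q^4)² = [[34,21],[21,13]]
Q^17 = (Q^8)²·Q = [[56,17],[17,39]]
Q^34 = (Q^17)² = [[28,35],[35,72]]
Q^69 = (Q^34)²·Q = [[58,34],[34,24]]
F_69 mod 79 = Q^69[0][1] = 34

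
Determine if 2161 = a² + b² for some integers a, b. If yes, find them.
15² + 44² (a=15, b=44)

Factorization: 2161 = 2161
By Fermat: n is sum of two squares iff every prime p ≡ 3 (mod 4) appears to even power.
All primes ≡ 3 (mod 4) appear to even power.
Search a = 0, 1, 2, … for 2161 - a² a perfect square: first hit at a = 15: 2161 - 225 = 1936 = 44².
2161 = 15² + 44² = 225 + 1936 ✓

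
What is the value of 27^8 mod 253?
147

Repeated squaring. Binary of 8 = 1000.
27^1 ≡ 27 (mod 253); 27^2 ≡ 223 (mod 253); 27^4 ≡ 141 (mod 253); 27^8 ≡ 147 (mod 253)
27^8 = 27^8 ≡ 147 (mod 253)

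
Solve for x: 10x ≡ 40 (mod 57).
x ≡ 4 (mod 57)

gcd(10, 57) = 1, which divides 40, so solutions exist.
Find 10^(-1) mod 57 by the extended Euclidean algorithm:
57 = 5 × 10 + 7  ⟹  7 = (1)·57 + (-5)·10
10 = 1 × 7 + 3  ⟹  3 = (-1)·57 + (6)·10
7 = 2 × 3 + 1  ⟹  1 = (3)·57 + (-17)·10
So (-17)·10 ≡ 1 (mod 57), i.e. 10^(-1) ≡ -17 ≡ 40 (mod 57).
x ≡ 40 × 40 = 1600 ≡ 4 (mod 57).
Check: 10 × 4 = 40 ≡ 40 (mod 57).
Unique solution: x ≡ 4 (mod 57)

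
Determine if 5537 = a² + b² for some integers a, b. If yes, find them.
49² + 56² (a=49, b=56)

Factorization: 5537 = 7^2 × 113
By Fermat: n is sum of two squares iff every prime p ≡ 3 (mod 4) appears to even power.
All primes ≡ 3 (mod 4) appear to even power.
Search a = 0, 1, 2, … for 5537 - a² a perfect square: first hit at a = 49: 5537 - 2401 = 3136 = 56².
5537 = 49² + 56² = 2401 + 3136 ✓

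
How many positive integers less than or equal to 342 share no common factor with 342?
108

342 = 2 × 3^2 × 19
φ(n) = n × ∏(1 - 1/p) for each prime p dividing n
φ(342) = 342 × (1 - 1/2) × (1 - 1/3) × (1 - 1/19) = 108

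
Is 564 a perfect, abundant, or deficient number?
abundant

Proper divisors of 564: sum = 1 + 2 + 3 + 4 + 6 + 12 + 47 + 94 + 141 + 188 + 282 = 780
Since 780 > 564, 564 is abundant.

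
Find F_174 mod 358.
176

Matrix identity: Q^n = [[F_(n+1), F_n], [F_n, F_(n-1)]] with Q = [[1,1],[1,0]].
n = 174 = 10101110₂. Square-and-multiply, entries mod 358:
Q^1 = [[1,1],[1,0]]
Q^2 = (Q^1)² = [[2,1],[1,1]]
Q^5 = (Q^2)²·Q = [[8,5],[5,3]]
Q^10 = (Q^5)² = [[89,55],[55,34]]
Q^21 = (Q^10)²·Q = [[169,206],[206,321]]
Q^43 = (Q^21)²·Q = [[97,113],[113,342]]
Q^87 = (Q^43)²·Q = [[185,340],[340,203]]
Q^174 = (Q^87)² = [[181,176],[176,5]]
F_174 mod 358 = Q^174[0][1] = 176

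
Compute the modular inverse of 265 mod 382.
111

gcd(265, 382) = 1, so the inverse exists.
Extended Euclidean algorithm on (382, 265):
382 = 1 × 265 + 117  ⟹  117 = (1)·382 + (-1)·265
265 = 2 × 117 + 31  ⟹  31 = (-2)·382 + (3)·265
117 = 3 × 31 + 24  ⟹  24 = (7)·382 + (-10)·265
31 = 1 × 24 + 7  ⟹  7 = (-9)·382 + (13)·265
24 = 3 × 7 + 3  ⟹  3 = (34)·382 + (-49)·265
7 = 2 × 3 + 1  ⟹  1 = (-77)·382 + (111)·265
So (111)·265 ≡ 1 (mod 382), i.e. 265^(-1) ≡ 111 (mod 382).
Check: 265 × 111 = 29415 ≡ 1 (mod 382)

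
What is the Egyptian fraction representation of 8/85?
1/11 + 1/312 + 1/291720

Greedy algorithm:
8/85: ceiling(85/8) = 11, use 1/11
3/935: ceiling(935/3) = 312, use 1/312
1/291720: ceiling(291720/1) = 291720, use 1/291720
Result: 8/85 = 1/11 + 1/312 + 1/291720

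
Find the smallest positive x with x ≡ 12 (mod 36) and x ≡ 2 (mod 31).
1056

Using Chinese Remainder Theorem:
M = 36 × 31 = 1116
M1 = 31, M2 = 36
y1 = 31^(-1) mod 36 = 7
y2 = 36^(-1) mod 31 = 25
x = (12×31×7 + 2×36×25) mod 1116 = 1056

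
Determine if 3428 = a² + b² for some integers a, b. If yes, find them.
8² + 58² (a=8, b=58)

Factorization: 3428 = 2^2 × 857
By Fermat: n is sum of two squares iff every prime p ≡ 3 (mod 4) appears to even power.
All primes ≡ 3 (mod 4) appear to even power.
Search a = 0, 1, 2, … for 3428 - a² a perfect square: first hit at a = 8: 3428 - 64 = 3364 = 58².
3428 = 8² + 58² = 64 + 3364 ✓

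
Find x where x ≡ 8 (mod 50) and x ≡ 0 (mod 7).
308

Using Chinese Remainder Theorem:
M = 50 × 7 = 350
M1 = 7, M2 = 50
y1 = 7^(-1) mod 50 = 43
y2 = 50^(-1) mod 7 = 1
x = (8×7×43 + 0×50×1) mod 350 = 308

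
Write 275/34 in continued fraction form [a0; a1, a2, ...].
[8; 11, 3]

Euclidean algorithm steps:
275 = 8 × 34 + 3
34 = 11 × 3 + 1
3 = 3 × 1 + 0
Continued fraction: [8; 11, 3]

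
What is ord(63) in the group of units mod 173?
172

173 is prime, so ord(63) divides φ(173) = 172.
Divisors of 172: 1, 2, 4, 43, 86, 172.
Repeated squaring: 63^1 ≡ 63, 63^2 ≡ 163, 63^4 ≡ 100, 63^8 ≡ 139, 63^16 ≡ 118, 63^32 ≡ 84, 63^64 ≡ 136, 63^128 ≡ 158 (mod 173).
Test 63^d mod 173 for each divisor d in increasing order:
63^1 ≡ 63
63^2 ≡ 163
63^4 ≡ 100
63^43 = 63^32·63^8·63^2·63^1 ≡ 80
63^86 = 63^64·63^16·63^4·63^2 ≡ 172
63^172 = 63^128·63^32·63^8·63^4 ≡ 1  ← first divisor giving 1
The order is 172.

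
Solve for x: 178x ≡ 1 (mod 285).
277

gcd(178, 285) = 1, so the inverse exists.
Extended Euclidean algorithm on (285, 178):
285 = 1 × 178 + 107  ⟹  107 = (1)·285 + (-1)·178
178 = 1 × 107 + 71  ⟹  71 = (-1)·285 + (2)·178
107 = 1 × 71 + 36  ⟹  36 = (2)·285 + (-3)·178
71 = 1 × 36 + 35  ⟹  35 = (-3)·285 + (5)·178
36 = 1 × 35 + 1  ⟹  1 = (5)·285 + (-8)·178
So (-8)·178 ≡ 1 (mod 285), i.e. 178^(-1) ≡ -8 ≡ 277 (mod 285).
Check: 178 × 277 = 49306 ≡ 1 (mod 285)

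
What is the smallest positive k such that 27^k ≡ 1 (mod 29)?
28

29 is prime, so ord(27) divides φ(29) = 28.
Divisors of 28: 1, 2, 4, 7, 14, 28.
Repeated squaring: 27^1 ≡ 27, 27^2 ≡ 4, 27^4 ≡ 16, 27^8 ≡ 24, 27^16 ≡ 25 (mod 29).
Test 27^d mod 29 for each divisor d in increasing order:
27^1 ≡ 27
27^2 ≡ 4
27^4 ≡ 16
27^7 = 27^4·27^2·27^1 ≡ 17
27^14 = 27^8·27^4·27^2 ≡ 28
27^28 = 27^16·27^8·27^4 ≡ 1  ← first divisor giving 1
The order is 28.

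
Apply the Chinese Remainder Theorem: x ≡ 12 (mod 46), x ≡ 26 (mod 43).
886

Using Chinese Remainder Theorem:
M = 46 × 43 = 1978
M1 = 43, M2 = 46
y1 = 43^(-1) mod 46 = 15
y2 = 46^(-1) mod 43 = 29
x = (12×43×15 + 26×46×29) mod 1978 = 886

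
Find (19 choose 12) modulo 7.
2

Using Lucas' theorem:
Write n=19 and k=12 in base 7:
n in base 7: [2, 5]
k in base 7: [1, 5]
C(19,12) mod 7 = ∏ C(n_i, k_i) mod 7
Digit binomials (mod 7): C(2,1) = 2; C(5,5) = 1
Product: 2 × 1 = 2 ≡ 2 (mod 7)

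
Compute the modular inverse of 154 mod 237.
217

gcd(154, 237) = 1, so the inverse exists.
Extended Euclidean algorithm on (237, 154):
237 = 1 × 154 + 83  ⟹  83 = (1)·237 + (-1)·154
154 = 1 × 83 + 71  ⟹  71 = (-1)·237 + (2)·154
83 = 1 × 71 + 12  ⟹  12 = (2)·237 + (-3)·154
71 = 5 × 12 + 11  ⟹  11 = (-11)·237 + (17)·154
12 = 1 × 11 + 1  ⟹  1 = (13)·237 + (-20)·154
So (-20)·154 ≡ 1 (mod 237), i.e. 154^(-1) ≡ -20 ≡ 217 (mod 237).
Check: 154 × 217 = 33418 ≡ 1 (mod 237)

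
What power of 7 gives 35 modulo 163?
70

Baby-step giant-step with step n = ⌈√163⌉ = 13.
Baby steps 7^j mod 163 (j:value) for j=0..12: 0:1, 1:7, 2:49, 3:17, 4:119, 5:18, 6:126, 7:67, 8:143, 9:23, 10:161, 11:149, 12:65.
Giant-step multiplier: 7^(-13) ≡ 7^(162-13) = 7^149 ≡ 139 (mod 163).
Giant steps γ_i = 35·139^i mod 163: γ_0=35, γ_1=138, γ_2=111, γ_3=107, γ_4=40, γ_5=18 (in table at j=5).
x = i·n + j = 5·13 + 5 = 70.
Check: 7^70 ≡ 35 (mod 163).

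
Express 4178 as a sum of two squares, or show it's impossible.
37² + 53² (a=37, b=53)

Factorization: 4178 = 2 × 2089
By Fermat: n is sum of two squares iff every prime p ≡ 3 (mod 4) appears to even power.
All primes ≡ 3 (mod 4) appear to even power.
Search a = 0, 1, 2, … for 4178 - a² a perfect square: first hit at a = 37: 4178 - 1369 = 2809 = 53².
4178 = 37² + 53² = 1369 + 2809 ✓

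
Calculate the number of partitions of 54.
386155

p(n) counts ways to write n as a sum of positive integers (order ignored).
Euler's pentagonal recurrence: p(k) = p(k-1) + p(k-2) - p(k-5) - p(k-7) + p(k-12) + p(k-15) - ... (offsets j(3j∓1)/2, signs ++--, p(0)=1, p(<0)=0).
DP table for k = 0..53: p(0)=1, p(1)=1, p(2)=2, p(3)=3, p(4)=5, p(5)=7, p(6)=11, p(7)=15, p(8)=22, p(9)=30, p(10)=42, p(11)=56, p(12)=77, p(13)=101, p(14)=135, p(15)=176, p(16)=231, p(17)=297, p(18)=385, p(19)=490, p(20)=627, p(21)=792, p(22)=1002, p(23)=1255, p(24)=1575, p(25)=1958, p(26)=2436, p(27)=3010, p(28)=3718, p(29)=4565, p(30)=5604, p(31)=6842, p(32)=8349, p(33)=10143, p(34)=12310, p(35)=14883, p(36)=17977, p(37)=21637, p(38)=26015, p(39)=31185, p(40)=37338, p(41)=44583, p(42)=53174, p(43)=63261, p(44)=75175, p(45)=89134, p(46)=105558, p(47)=124754, p(48)=147273, p(49)=173525, p(50)=204226, p(51)=239943, p(52)=281589, p(53)=329931.
Final step: p(54) = p(53) + p(52) - p(49) - p(47) + p(42) + p(39) - p(32) - p(28) + p(19) + p(14) - p(3)
= 329931 + 281589 - 173525 - 124754 + 53174 + 31185 - 8349 - 3718 + 490 + 135 - 3
= 386155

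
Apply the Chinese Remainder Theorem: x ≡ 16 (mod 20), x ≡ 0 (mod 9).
36

Using Chinese Remainder Theorem:
M = 20 × 9 = 180
M1 = 9, M2 = 20
y1 = 9^(-1) mod 20 = 9
y2 = 20^(-1) mod 9 = 5
x = (16×9×9 + 0×20×5) mod 180 = 36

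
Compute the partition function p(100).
190569292

p(n) counts ways to write n as a sum of positive integers (order ignored).
Euler's pentagonal recurrence: p(k) = p(k-1) + p(k-2) - p(k-5) - p(k-7) + p(k-12) + p(k-15) - ... (offsets j(3j∓1)/2, signs ++--, p(0)=1, p(<0)=0).
DP table for k = 0..99: p(0)=1, p(1)=1, p(2)=2, p(3)=3, p(4)=5, p(5)=7, p(6)=11, p(7)=15, p(8)=22, p(9)=30, p(10)=42, p(11)=56, p(12)=77, p(13)=101, p(14)=135, p(15)=176, p(16)=231, p(17)=297, p(18)=385, p(19)=490, p(20)=627, p(21)=792, p(22)=1002, p(23)=1255, p(24)=1575, p(25)=1958, p(26)=2436, p(27)=3010, p(28)=3718, p(29)=4565, p(30)=5604, p(31)=6842, p(32)=8349, p(33)=10143, p(34)=12310, p(35)=14883, p(36)=17977, p(37)=21637, p(38)=26015, p(39)=31185, p(40)=37338, p(41)=44583, p(42)=53174, p(43)=63261, p(44)=75175, p(45)=89134, p(46)=105558, p(47)=124754, p(48)=147273, p(49)=173525, p(50)=204226, p(51)=239943, p(52)=281589, p(53)=329931, p(54)=386155, p(55)=451276, p(56)=526823, p(57)=614154, p(58)=715220, p(59)=831820, p(60)=966467, p(61)=1121505, p(62)=1300156, p(63)=1505499, p(64)=1741630, p(65)=2012558, p(66)=2323520, p(67)=2679689, p(68)=3087735, p(69)=3554345, p(70)=4087968, p(71)=4697205, p(72)=5392783, p(73)=6185689, p(74)=7089500, p(75)=8118264, p(76)=9289091, p(77)=10619863, p(78)=12132164, p(79)=13848650, p(80)=15796476, p(81)=18004327, p(82)=20506255, p(83)=23338469, p(84)=26543660, p(85)=30167357, p(86)=34262962, p(87)=38887673, p(88)=44108109, p(89)=49995925, p(90)=56634173, p(91)=64112359, p(92)=72533807, p(93)=82010177, p(94)=92669720, p(95)=104651419, p(96)=118114304, p(97)=133230930, p(98)=150198136, p(99)=169229875.
Final step: p(100) = p(99) + p(98) - p(95) - p(93) + p(88) + p(85) - p(78) - p(74) + p(65) + p(60) - p(49) - p(43) + p(30) + p(23) - p(8) - p(0)
= 169229875 + 150198136 - 104651419 - 82010177 + 44108109 + 30167357 - 12132164 - 7089500 + 2012558 + 966467 - 173525 - 63261 + 5604 + 1255 - 22 - 1
= 190569292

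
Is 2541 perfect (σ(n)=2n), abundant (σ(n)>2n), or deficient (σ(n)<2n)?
deficient

Proper divisors of 2541: sum = 1 + 3 + 7 + 11 + 21 + 33 + 77 + 121 + 231 + 363 + 847 = 1715
Since 1715 < 2541, 2541 is deficient.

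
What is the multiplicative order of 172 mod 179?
89

179 is prime, so ord(172) divides φ(179) = 178.
Divisors of 178: 1, 2, 89, 178.
Repeated squaring: 172^1 ≡ 172, 172^2 ≡ 49, 172^4 ≡ 74, 172^8 ≡ 106, 172^16 ≡ 138, 172^32 ≡ 70, 172^64 ≡ 67, 172^128 ≡ 14 (mod 179).
Test 172^d mod 179 for each divisor d in increasing order:
172^1 ≡ 172
172^2 ≡ 49
172^89 = 172^64·172^16·172^8·172^1 ≡ 1  ← first divisor giving 1
The order is 89.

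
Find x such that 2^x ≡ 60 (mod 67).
56

Baby-step giant-step with step n = ⌈√67⌉ = 9.
Baby steps 2^j mod 67 (j:value) for j=0..8: 0:1, 1:2, 2:4, 3:8, 4:16, 5:32, 6:64, 7:61, 8:55.
Giant-step multiplier: 2^(-9) ≡ 2^(66-9) = 2^57 ≡ 53 (mod 67).
Giant steps γ_i = 60·53^i mod 67: γ_0=60, γ_1=31, γ_2=35, γ_3=46, γ_4=26, γ_5=38, γ_6=4 (in table at j=2).
x = i·n + j = 6·9 + 2 = 56.
Check: 2^56 ≡ 60 (mod 67).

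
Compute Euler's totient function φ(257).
256

257 = 257
φ(n) = n × ∏(1 - 1/p) for each prime p dividing n
φ(257) = 257 × (1 - 1/257) = 256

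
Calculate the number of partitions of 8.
22

p(n) counts ways to write n as a sum of positive integers (order ignored).
Examples: 8; 7 + 1; 6 + 2; 6 + 1 + 1; 5 + 3; ... (22 total)
p(8) = 22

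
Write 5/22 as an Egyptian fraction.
1/5 + 1/37 + 1/4070

Greedy algorithm:
5/22: ceiling(22/5) = 5, use 1/5
3/110: ceiling(110/3) = 37, use 1/37
1/4070: ceiling(4070/1) = 4070, use 1/4070
Result: 5/22 = 1/5 + 1/37 + 1/4070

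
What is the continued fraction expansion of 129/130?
[0; 1, 129]

Euclidean algorithm steps:
129 = 0 × 130 + 129
130 = 1 × 129 + 1
129 = 129 × 1 + 0
Continued fraction: [0; 1, 129]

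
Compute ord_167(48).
83

167 is prime, so ord(48) divides φ(167) = 166.
Divisors of 166: 1, 2, 83, 166.
Repeated squaring: 48^1 ≡ 48, 48^2 ≡ 133, 48^4 ≡ 154, 48^8 ≡ 2, 48^16 ≡ 4, 48^32 ≡ 16, 48^64 ≡ 89, 48^128 ≡ 72 (mod 167).
Test 48^d mod 167 for each divisor d in increasing order:
48^1 ≡ 48
48^2 ≡ 133
48^83 = 48^64·48^16·48^2·48^1 ≡ 1  ← first divisor giving 1
The order is 83.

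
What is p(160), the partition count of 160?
107438159466

p(n) counts ways to write n as a sum of positive integers (order ignored).
Euler's pentagonal recurrence: p(k) = p(k-1) + p(k-2) - p(k-5) - p(k-7) + p(k-12) + p(k-15) - ... (offsets j(3j∓1)/2, signs ++--, p(0)=1, p(<0)=0).
DP table for k = 0..159: p(0)=1, p(1)=1, p(2)=2, p(3)=3, p(4)=5, p(5)=7, p(6)=11, p(7)=15, p(8)=22, p(9)=30, p(10)=42, p(11)=56, p(12)=77, p(13)=101, p(14)=135, p(15)=176, p(16)=231, p(17)=297, p(18)=385, p(19)=490, p(20)=627, p(21)=792, p(22)=1002, p(23)=1255, p(24)=1575, p(25)=1958, p(26)=2436, p(27)=3010, p(28)=3718, p(29)=4565, p(30)=5604, p(31)=6842, p(32)=8349, p(33)=10143, p(34)=12310, p(35)=14883, p(36)=17977, p(37)=21637, p(38)=26015, p(39)=31185, p(40)=37338, p(41)=44583, p(42)=53174, p(43)=63261, p(44)=75175, p(45)=89134, p(46)=105558, p(47)=124754, p(48)=147273, p(49)=173525, p(50)=204226, p(51)=239943, p(52)=281589, p(53)=329931, p(54)=386155, p(55)=451276, p(56)=526823, p(57)=614154, p(58)=715220, p(59)=831820, p(60)=966467, p(61)=1121505, p(62)=1300156, p(63)=1505499, p(64)=1741630, p(65)=2012558, p(66)=2323520, p(67)=2679689, p(68)=3087735, p(69)=3554345, p(70)=4087968, p(71)=4697205, p(72)=5392783, p(73)=6185689, p(74)=7089500, p(75)=8118264, p(76)=9289091, p(77)=10619863, p(78)=12132164, p(79)=13848650, p(80)=15796476, p(81)=18004327, p(82)=20506255, p(83)=23338469, p(84)=26543660, p(85)=30167357, p(86)=34262962, p(87)=38887673, p(88)=44108109, p(89)=49995925, p(90)=56634173, p(91)=64112359, p(92)=72533807, p(93)=82010177, p(94)=92669720, p(95)=104651419, p(96)=118114304, p(97)=133230930, p(98)=150198136, p(99)=169229875, p(100)=190569292, p(101)=214481126, p(102)=241265379, p(103)=271248950, p(104)=304801365, p(105)=342325709, p(106)=384276336, p(107)=431149389, p(108)=483502844, p(109)=541946240, p(110)=607163746, p(111)=679903203, p(112)=761002156, p(113)=851376628, p(114)=952050665, p(115)=1064144451, p(116)=1188908248, p(117)=1327710076, p(118)=1482074143, p(119)=1653668665, p(120)=1844349560, p(121)=2056148051, p(122)=2291320912, p(123)=2552338241, p(124)=2841940500, p(125)=3163127352, p(126)=3519222692, p(127)=3913864295, p(128)=4351078600, p(129)=4835271870, p(130)=5371315400, p(131)=5964539504, p(132)=6620830889, p(133)=7346629512, p(134)=8149040695, p(135)=9035836076, p(136)=10015581680, p(137)=11097645016, p(138)=12292341831, p(139)=13610949895, p(140)=15065878135, p(141)=16670689208, p(142)=18440293320, p(143)=20390982757, p(144)=22540654445, p(145)=24908858009, p(146)=27517052599, p(147)=30388671978, p(148)=33549419497, p(149)=37027355200, p(150)=40853235313, p(151)=45060624582, p(152)=49686288421, p(153)=54770336324, p(154)=60356673280, p(155)=66493182097, p(156)=73232243759, p(157)=80630964769, p(158)=88751778802, p(159)=97662728555.
Final step: p(160) = p(159) + p(158) - p(155) - p(153) + p(148) + p(145) - p(138) - p(134) + p(125) + p(120) - p(109) - p(103) + p(90) + p(83) - p(68) - p(60) + p(43) + p(34) - p(15) - p(5)
= 97662728555 + 88751778802 - 66493182097 - 54770336324 + 33549419497 + 24908858009 - 12292341831 - 8149040695 + 3163127352 + 1844349560 - 541946240 - 271248950 + 56634173 + 23338469 - 3087735 - 966467 + 63261 + 12310 - 176 - 7
= 107438159466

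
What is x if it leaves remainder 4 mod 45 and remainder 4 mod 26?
4

Using Chinese Remainder Theorem:
M = 45 × 26 = 1170
M1 = 26, M2 = 45
y1 = 26^(-1) mod 45 = 26
y2 = 45^(-1) mod 26 = 11
x = (4×26×26 + 4×45×11) mod 1170 = 4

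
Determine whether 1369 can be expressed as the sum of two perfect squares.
0² + 37² (a=0, b=37)

Factorization: 1369 = 37^2
By Fermat: n is sum of two squares iff every prime p ≡ 3 (mod 4) appears to even power.
All primes ≡ 3 (mod 4) appear to even power.
Search a = 0, 1, 2, … for 1369 - a² a perfect square: first hit at a = 0: 1369 - 0 = 1369 = 37².
1369 = 0² + 37² = 0 + 1369 ✓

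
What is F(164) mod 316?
21

Matrix identity: Q^n = [[F_(n+1), F_n], [F_n, F_(n-1)]] with Q = [[1,1],[1,0]].
n = 164 = 10100100₂. Square-and-multiply, entries mod 316:
Q^1 = [[1,1],[1,0]]
Q^2 = (Q^1)² = [[2,1],[1,1]]
Q^5 = (Q^2)²·Q = [[8,5],[5,3]]
Q^10 = (Q^5)² = [[89,55],[55,34]]
Q^20 = (Q^10)² = [[202,129],[129,73]]
Q^41 = (Q^20)²·Q = [[16,249],[249,83]]
Q^82 = (Q^41)² = [[5,3],[3,2]]
Q^164 = (Q^82)² = [[34,21],[21,13]]
F_164 mod 316 = Q^164[0][1] = 21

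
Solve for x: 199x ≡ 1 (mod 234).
127

gcd(199, 234) = 1, so the inverse exists.
Extended Euclidean algorithm on (234, 199):
234 = 1 × 199 + 35  ⟹  35 = (1)·234 + (-1)·199
199 = 5 × 35 + 24  ⟹  24 = (-5)·234 + (6)·199
35 = 1 × 24 + 11  ⟹  11 = (6)·234 + (-7)·199
24 = 2 × 11 + 2  ⟹  2 = (-17)·234 + (20)·199
11 = 5 × 2 + 1  ⟹  1 = (91)·234 + (-107)·199
So (-107)·199 ≡ 1 (mod 234), i.e. 199^(-1) ≡ -107 ≡ 127 (mod 234).
Check: 199 × 127 = 25273 ≡ 1 (mod 234)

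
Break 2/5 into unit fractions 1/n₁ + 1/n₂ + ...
1/3 + 1/15

Greedy algorithm:
2/5: ceiling(5/2) = 3, use 1/3
1/15: ceiling(15/1) = 15, use 1/15
Result: 2/5 = 1/3 + 1/15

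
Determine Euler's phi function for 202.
100

202 = 2 × 101
φ(n) = n × ∏(1 - 1/p) for each prime p dividing n
φ(202) = 202 × (1 - 1/2) × (1 - 1/101) = 100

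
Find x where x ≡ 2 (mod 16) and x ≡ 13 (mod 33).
178

Using Chinese Remainder Theorem:
M = 16 × 33 = 528
M1 = 33, M2 = 16
y1 = 33^(-1) mod 16 = 1
y2 = 16^(-1) mod 33 = 31
x = (2×33×1 + 13×16×31) mod 528 = 178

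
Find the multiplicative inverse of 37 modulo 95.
18

gcd(37, 95) = 1, so the inverse exists.
Extended Euclidean algorithm on (95, 37):
95 = 2 × 37 + 21  ⟹  21 = (1)·95 + (-2)·37
37 = 1 × 21 + 16  ⟹  16 = (-1)·95 + (3)·37
21 = 1 × 16 + 5  ⟹  5 = (2)·95 + (-5)·37
16 = 3 × 5 + 1  ⟹  1 = (-7)·95 + (18)·37
So (18)·37 ≡ 1 (mod 95), i.e. 37^(-1) ≡ 18 (mod 95).
Check: 37 × 18 = 666 ≡ 1 (mod 95)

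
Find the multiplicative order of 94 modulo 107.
106

107 is prime, so ord(94) divides φ(107) = 106.
Divisors of 106: 1, 2, 53, 106.
Repeated squaring: 94^1 ≡ 94, 94^2 ≡ 62, 94^4 ≡ 99, 94^8 ≡ 64, 94^16 ≡ 30, 94^32 ≡ 44, 94^64 ≡ 10 (mod 107).
Test 94^d mod 107 for each divisor d in increasing order:
94^1 ≡ 94
94^2 ≡ 62
94^53 = 94^32·94^16·94^4·94^1 ≡ 106
94^106 = 94^64·94^32·94^8·94^2 ≡ 1  ← first divisor giving 1
The order is 106.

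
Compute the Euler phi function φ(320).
128

320 = 2^6 × 5
φ(n) = n × ∏(1 - 1/p) for each prime p dividing n
φ(320) = 320 × (1 - 1/2) × (1 - 1/5) = 128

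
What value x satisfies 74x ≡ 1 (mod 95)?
9

gcd(74, 95) = 1, so the inverse exists.
Extended Euclidean algorithm on (95, 74):
95 = 1 × 74 + 21  ⟹  21 = (1)·95 + (-1)·74
74 = 3 × 21 + 11  ⟹  11 = (-3)·95 + (4)·74
21 = 1 × 11 + 10  ⟹  10 = (4)·95 + (-5)·74
11 = 1 × 10 + 1  ⟹  1 = (-7)·95 + (9)·74
So (9)·74 ≡ 1 (mod 95), i.e. 74^(-1) ≡ 9 (mod 95).
Check: 74 × 9 = 666 ≡ 1 (mod 95)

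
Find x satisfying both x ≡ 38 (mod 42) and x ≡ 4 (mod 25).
1004

Using Chinese Remainder Theorem:
M = 42 × 25 = 1050
M1 = 25, M2 = 42
y1 = 25^(-1) mod 42 = 37
y2 = 42^(-1) mod 25 = 3
x = (38×25×37 + 4×42×3) mod 1050 = 1004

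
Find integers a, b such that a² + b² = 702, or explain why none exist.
Not possible

Factorization: 702 = 2 × 3^3 × 13
By Fermat: n is sum of two squares iff every prime p ≡ 3 (mod 4) appears to even power.
Prime(s) ≡ 3 (mod 4) with odd exponent: [(3, 3)]
Therefore 702 cannot be expressed as a² + b².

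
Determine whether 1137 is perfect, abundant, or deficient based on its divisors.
deficient

Proper divisors of 1137: sum = 1 + 3 + 379 = 383
Since 383 < 1137, 1137 is deficient.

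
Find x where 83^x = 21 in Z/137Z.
19

Baby-step giant-step with step n = ⌈√137⌉ = 12.
Baby steps 83^j mod 137 (j:value) for j=0..11: 0:1, 1:83, 2:39, 3:86, 4:14, 5:66, 6:135, 7:108, 8:59, 9:102, 10:109, 11:5.
Giant-step multiplier: 83^(-12) ≡ 83^(136-12) = 83^124 ≡ 103 (mod 137).
Giant steps γ_i = 21·103^i mod 137: γ_0=21, γ_1=108 (in table at j=7).
x = i·n + j = 1·12 + 7 = 19.
Check: 83^19 ≡ 21 (mod 137).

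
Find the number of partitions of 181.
749474411781

p(n) counts ways to write n as a sum of positive integers (order ignored).
Euler's pentagonal recurrence: p(k) = p(k-1) + p(k-2) - p(k-5) - p(k-7) + p(k-12) + p(k-15) - ... (offsets j(3j∓1)/2, signs ++--, p(0)=1, p(<0)=0).
DP table for k = 0..180: p(0)=1, p(1)=1, p(2)=2, p(3)=3, p(4)=5, p(5)=7, p(6)=11, p(7)=15, p(8)=22, p(9)=30, p(10)=42, p(11)=56, p(12)=77, p(13)=101, p(14)=135, p(15)=176, p(16)=231, p(17)=297, p(18)=385, p(19)=490, p(20)=627, p(21)=792, p(22)=1002, p(23)=1255, p(24)=1575, p(25)=1958, p(26)=2436, p(27)=3010, p(28)=3718, p(29)=4565, p(30)=5604, p(31)=6842, p(32)=8349, p(33)=10143, p(34)=12310, p(35)=14883, p(36)=17977, p(37)=21637, p(38)=26015, p(39)=31185, p(40)=37338, p(41)=44583, p(42)=53174, p(43)=63261, p(44)=75175, p(45)=89134, p(46)=105558, p(47)=124754, p(48)=147273, p(49)=173525, p(50)=204226, p(51)=239943, p(52)=281589, p(53)=329931, p(54)=386155, p(55)=451276, p(56)=526823, p(57)=614154, p(58)=715220, p(59)=831820, p(60)=966467, p(61)=1121505, p(62)=1300156, p(63)=1505499, p(64)=1741630, p(65)=2012558, p(66)=2323520, p(67)=2679689, p(68)=3087735, p(69)=3554345, p(70)=4087968, p(71)=4697205, p(72)=5392783, p(73)=6185689, p(74)=7089500, p(75)=8118264, p(76)=9289091, p(77)=10619863, p(78)=12132164, p(79)=13848650, p(80)=15796476, p(81)=18004327, p(82)=20506255, p(83)=23338469, p(84)=26543660, p(85)=30167357, p(86)=34262962, p(87)=38887673, p(88)=44108109, p(89)=49995925, p(90)=56634173, p(91)=64112359, p(92)=72533807, p(93)=82010177, p(94)=92669720, p(95)=104651419, p(96)=118114304, p(97)=133230930, p(98)=150198136, p(99)=169229875, p(100)=190569292, p(101)=214481126, p(102)=241265379, p(103)=271248950, p(104)=304801365, p(105)=342325709, p(106)=384276336, p(107)=431149389, p(108)=483502844, p(109)=541946240, p(110)=607163746, p(111)=679903203, p(112)=761002156, p(113)=851376628, p(114)=952050665, p(115)=1064144451, p(116)=1188908248, p(117)=1327710076, p(118)=1482074143, p(119)=1653668665, p(120)=1844349560, p(121)=2056148051, p(122)=2291320912, p(123)=2552338241, p(124)=2841940500, p(125)=3163127352, p(126)=3519222692, p(127)=3913864295, p(128)=4351078600, p(129)=4835271870, p(130)=5371315400, p(131)=5964539504, p(132)=6620830889, p(133)=7346629512, p(134)=8149040695, p(135)=9035836076, p(136)=10015581680, p(137)=11097645016, p(138)=12292341831, p(139)=13610949895, p(140)=15065878135, p(141)=16670689208, p(142)=18440293320, p(143)=20390982757, p(144)=22540654445, p(145)=24908858009, p(146)=27517052599, p(147)=30388671978, p(148)=33549419497, p(149)=37027355200, p(150)=40853235313, p(151)=45060624582, p(152)=49686288421, p(153)=54770336324, p(154)=60356673280, p(155)=66493182097, p(156)=73232243759, p(157)=80630964769, p(158)=88751778802, p(159)=97662728555, p(160)=107438159466, p(161)=118159068427, p(162)=129913904637, p(163)=142798995930, p(164)=156919475295, p(165)=172389800255, p(166)=189334822579, p(167)=207890420102, p(168)=228204732751, p(169)=250438925115, p(170)=274768617130, p(171)=301384802048, p(172)=330495499613, p(173)=362326859895, p(174)=397125074750, p(175)=435157697830, p(176)=476715857290, p(177)=522115831195, p(178)=571701605655, p(179)=625846753120, p(180)=684957390936.
Final step: p(181) = p(180) + p(179) - p(176) - p(174) + p(169) + p(166) - p(159) - p(155) + p(146) + p(141) - p(130) - p(124) + p(111) + p(104) - p(89) - p(81) + p(64) + p(55) - p(36) - p(26) + p(5)
= 684957390936 + 625846753120 - 476715857290 - 397125074750 + 250438925115 + 189334822579 - 97662728555 - 66493182097 + 27517052599 + 16670689208 - 5371315400 - 2841940500 + 679903203 + 304801365 - 49995925 - 18004327 + 1741630 + 451276 - 17977 - 2436 + 7
= 749474411781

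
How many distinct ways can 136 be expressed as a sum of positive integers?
10015581680

p(n) counts ways to write n as a sum of positive integers (order ignored).
Euler's pentagonal recurrence: p(k) = p(k-1) + p(k-2) - p(k-5) - p(k-7) + p(k-12) + p(k-15) - ... (offsets j(3j∓1)/2, signs ++--, p(0)=1, p(<0)=0).
DP table for k = 0..135: p(0)=1, p(1)=1, p(2)=2, p(3)=3, p(4)=5, p(5)=7, p(6)=11, p(7)=15, p(8)=22, p(9)=30, p(10)=42, p(11)=56, p(12)=77, p(13)=101, p(14)=135, p(15)=176, p(16)=231, p(17)=297, p(18)=385, p(19)=490, p(20)=627, p(21)=792, p(22)=1002, p(23)=1255, p(24)=1575, p(25)=1958, p(26)=2436, p(27)=3010, p(28)=3718, p(29)=4565, p(30)=5604, p(31)=6842, p(32)=8349, p(33)=10143, p(34)=12310, p(35)=14883, p(36)=17977, p(37)=21637, p(38)=26015, p(39)=31185, p(40)=37338, p(41)=44583, p(42)=53174, p(43)=63261, p(44)=75175, p(45)=89134, p(46)=105558, p(47)=124754, p(48)=147273, p(49)=173525, p(50)=204226, p(51)=239943, p(52)=281589, p(53)=329931, p(54)=386155, p(55)=451276, p(56)=526823, p(57)=614154, p(58)=715220, p(59)=831820, p(60)=966467, p(61)=1121505, p(62)=1300156, p(63)=1505499, p(64)=1741630, p(65)=2012558, p(66)=2323520, p(67)=2679689, p(68)=3087735, p(69)=3554345, p(70)=4087968, p(71)=4697205, p(72)=5392783, p(73)=6185689, p(74)=7089500, p(75)=8118264, p(76)=9289091, p(77)=10619863, p(78)=12132164, p(79)=13848650, p(80)=15796476, p(81)=18004327, p(82)=20506255, p(83)=23338469, p(84)=26543660, p(85)=30167357, p(86)=34262962, p(87)=38887673, p(88)=44108109, p(89)=49995925, p(90)=56634173, p(91)=64112359, p(92)=72533807, p(93)=82010177, p(94)=92669720, p(95)=104651419, p(96)=118114304, p(97)=133230930, p(98)=150198136, p(99)=169229875, p(100)=190569292, p(101)=214481126, p(102)=241265379, p(103)=271248950, p(104)=304801365, p(105)=342325709, p(106)=384276336, p(107)=431149389, p(108)=483502844, p(109)=541946240, p(110)=607163746, p(111)=679903203, p(112)=761002156, p(113)=851376628, p(114)=952050665, p(115)=1064144451, p(116)=1188908248, p(117)=1327710076, p(118)=1482074143, p(119)=1653668665, p(120)=1844349560, p(121)=2056148051, p(122)=2291320912, p(123)=2552338241, p(124)=2841940500, p(125)=3163127352, p(126)=3519222692, p(127)=3913864295, p(128)=4351078600, p(129)=4835271870, p(130)=5371315400, p(131)=5964539504, p(132)=6620830889, p(133)=7346629512, p(134)=8149040695, p(135)=9035836076.
Final step: p(136) = p(135) + p(134) - p(131) - p(129) + p(124) + p(121) - p(114) - p(110) + p(101) + p(96) - p(85) - p(79) + p(66) + p(59) - p(44) - p(36) + p(19) + p(10)
= 9035836076 + 8149040695 - 5964539504 - 4835271870 + 2841940500 + 2056148051 - 952050665 - 607163746 + 214481126 + 118114304 - 30167357 - 13848650 + 2323520 + 831820 - 75175 - 17977 + 490 + 42
= 10015581680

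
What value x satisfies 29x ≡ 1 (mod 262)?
253

gcd(29, 262) = 1, so the inverse exists.
Extended Euclidean algorithm on (262, 29):
262 = 9 × 29 + 1  ⟹  1 = (1)·262 + (-9)·29
So (-9)·29 ≡ 1 (mod 262), i.e. 29^(-1) ≡ -9 ≡ 253 (mod 262).
Check: 29 × 253 = 7337 ≡ 1 (mod 262)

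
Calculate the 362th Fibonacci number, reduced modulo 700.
181

Matrix identity: Q^n = [[F_(n+1), F_n], [F_n, F_(n-1)]] with Q = [[1,1],[1,0]].
n = 362 = 101101010₂. Square-and-multiply, entries mod 700:
Q^1 = [[1,1],[1,0]]
Q^2 = (Q^1)² = [[2,1],[1,1]]
Q^5 = (Q^2)²·Q = [[8,5],[5,3]]
Q^11 = (Q^5)²·Q = [[144,89],[89,55]]
Q^22 = (Q^11)² = [[657,211],[211,446]]
Q^45 = (Q^22)²·Q = [[503,170],[170,333]]
Q^90 = (Q^45)² = [[509,20],[20,489]]
Q^181 = (Q^90)²·Q = [[141,481],[481,360]]
Q^362 = (Q^181)² = [[642,181],[181,461]]
F_362 mod 700 = Q^362[0][1] = 181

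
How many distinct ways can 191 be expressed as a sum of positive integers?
1820701100652

p(n) counts ways to write n as a sum of positive integers (order ignored).
Euler's pentagonal recurrence: p(k) = p(k-1) + p(k-2) - p(k-5) - p(k-7) + p(k-12) + p(k-15) - ... (offsets j(3j∓1)/2, signs ++--, p(0)=1, p(<0)=0).
DP table for k = 0..190: p(0)=1, p(1)=1, p(2)=2, p(3)=3, p(4)=5, p(5)=7, p(6)=11, p(7)=15, p(8)=22, p(9)=30, p(10)=42, p(11)=56, p(12)=77, p(13)=101, p(14)=135, p(15)=176, p(16)=231, p(17)=297, p(18)=385, p(19)=490, p(20)=627, p(21)=792, p(22)=1002, p(23)=1255, p(24)=1575, p(25)=1958, p(26)=2436, p(27)=3010, p(28)=3718, p(29)=4565, p(30)=5604, p(31)=6842, p(32)=8349, p(33)=10143, p(34)=12310, p(35)=14883, p(36)=17977, p(37)=21637, p(38)=26015, p(39)=31185, p(40)=37338, p(41)=44583, p(42)=53174, p(43)=63261, p(44)=75175, p(45)=89134, p(46)=105558, p(47)=124754, p(48)=147273, p(49)=173525, p(50)=204226, p(51)=239943, p(52)=281589, p(53)=329931, p(54)=386155, p(55)=451276, p(56)=526823, p(57)=614154, p(58)=715220, p(59)=831820, p(60)=966467, p(61)=1121505, p(62)=1300156, p(63)=1505499, p(64)=1741630, p(65)=2012558, p(66)=2323520, p(67)=2679689, p(68)=3087735, p(69)=3554345, p(70)=4087968, p(71)=4697205, p(72)=5392783, p(73)=6185689, p(74)=7089500, p(75)=8118264, p(76)=9289091, p(77)=10619863, p(78)=12132164, p(79)=13848650, p(80)=15796476, p(81)=18004327, p(82)=20506255, p(83)=23338469, p(84)=26543660, p(85)=30167357, p(86)=34262962, p(87)=38887673, p(88)=44108109, p(89)=49995925, p(90)=56634173, p(91)=64112359, p(92)=72533807, p(93)=82010177, p(94)=92669720, p(95)=104651419, p(96)=118114304, p(97)=133230930, p(98)=150198136, p(99)=169229875, p(100)=190569292, p(101)=214481126, p(102)=241265379, p(103)=271248950, p(104)=304801365, p(105)=342325709, p(106)=384276336, p(107)=431149389, p(108)=483502844, p(109)=541946240, p(110)=607163746, p(111)=679903203, p(112)=761002156, p(113)=851376628, p(114)=952050665, p(115)=1064144451, p(116)=1188908248, p(117)=1327710076, p(118)=1482074143, p(119)=1653668665, p(120)=1844349560, p(121)=2056148051, p(122)=2291320912, p(123)=2552338241, p(124)=2841940500, p(125)=3163127352, p(126)=3519222692, p(127)=3913864295, p(128)=4351078600, p(129)=4835271870, p(130)=5371315400, p(131)=5964539504, p(132)=6620830889, p(133)=7346629512, p(134)=8149040695, p(135)=9035836076, p(136)=10015581680, p(137)=11097645016, p(138)=12292341831, p(139)=13610949895, p(140)=15065878135, p(141)=16670689208, p(142)=18440293320, p(143)=20390982757, p(144)=22540654445, p(145)=24908858009, p(146)=27517052599, p(147)=30388671978, p(148)=33549419497, p(149)=37027355200, p(150)=40853235313, p(151)=45060624582, p(152)=49686288421, p(153)=54770336324, p(154)=60356673280, p(155)=66493182097, p(156)=73232243759, p(157)=80630964769, p(158)=88751778802, p(159)=97662728555, p(160)=107438159466, p(161)=118159068427, p(162)=129913904637, p(163)=142798995930, p(164)=156919475295, p(165)=172389800255, p(166)=189334822579, p(167)=207890420102, p(168)=228204732751, p(169)=250438925115, p(170)=274768617130, p(171)=301384802048, p(172)=330495499613, p(173)=362326859895, p(174)=397125074750, p(175)=435157697830, p(176)=476715857290, p(177)=522115831195, p(178)=571701605655, p(179)=625846753120, p(180)=684957390936, p(181)=749474411781, p(182)=819876908323, p(183)=896684817527, p(184)=980462880430, p(185)=1071823774337, p(186)=1171432692373, p(187)=1280011042268, p(188)=1398341745571, p(189)=1527273599625, p(190)=1667727404093.
Final step: p(191) = p(190) + p(189) - p(186) - p(184) + p(179) + p(176) - p(169) - p(165) + p(156) + p(151) - p(140) - p(134) + p(121) + p(114) - p(99) - p(91) + p(74) + p(65) - p(46) - p(36) + p(15) + p(4)
= 1667727404093 + 1527273599625 - 1171432692373 - 980462880430 + 625846753120 + 476715857290 - 250438925115 - 172389800255 + 73232243759 + 45060624582 - 15065878135 - 8149040695 + 2056148051 + 952050665 - 169229875 - 64112359 + 7089500 + 2012558 - 105558 - 17977 + 176 + 5
= 1820701100652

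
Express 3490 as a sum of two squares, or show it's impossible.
3² + 59² (a=3, b=59)

Factorization: 3490 = 2 × 5 × 349
By Fermat: n is sum of two squares iff every prime p ≡ 3 (mod 4) appears to even power.
All primes ≡ 3 (mod 4) appear to even power.
Search a = 0, 1, 2, … for 3490 - a² a perfect square: first hit at a = 3: 3490 - 9 = 3481 = 59².
3490 = 3² + 59² = 9 + 3481 ✓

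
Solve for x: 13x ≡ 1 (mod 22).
17

gcd(13, 22) = 1, so the inverse exists.
Extended Euclidean algorithm on (22, 13):
22 = 1 × 13 + 9  ⟹  9 = (1)·22 + (-1)·13
13 = 1 × 9 + 4  ⟹  4 = (-1)·22 + (2)·13
9 = 2 × 4 + 1  ⟹  1 = (3)·22 + (-5)·13
So (-5)·13 ≡ 1 (mod 22), i.e. 13^(-1) ≡ -5 ≡ 17 (mod 22).
Check: 13 × 17 = 221 ≡ 1 (mod 22)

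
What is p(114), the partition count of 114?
952050665

p(n) counts ways to write n as a sum of positive integers (order ignored).
Euler's pentagonal recurrence: p(k) = p(k-1) + p(k-2) - p(k-5) - p(k-7) + p(k-12) + p(k-15) - ... (offsets j(3j∓1)/2, signs ++--, p(0)=1, p(<0)=0).
DP table for k = 0..113: p(0)=1, p(1)=1, p(2)=2, p(3)=3, p(4)=5, p(5)=7, p(6)=11, p(7)=15, p(8)=22, p(9)=30, p(10)=42, p(11)=56, p(12)=77, p(13)=101, p(14)=135, p(15)=176, p(16)=231, p(17)=297, p(18)=385, p(19)=490, p(20)=627, p(21)=792, p(22)=1002, p(23)=1255, p(24)=1575, p(25)=1958, p(26)=2436, p(27)=3010, p(28)=3718, p(29)=4565, p(30)=5604, p(31)=6842, p(32)=8349, p(33)=10143, p(34)=12310, p(35)=14883, p(36)=17977, p(37)=21637, p(38)=26015, p(39)=31185, p(40)=37338, p(41)=44583, p(42)=53174, p(43)=63261, p(44)=75175, p(45)=89134, p(46)=105558, p(47)=124754, p(48)=147273, p(49)=173525, p(50)=204226, p(51)=239943, p(52)=281589, p(53)=329931, p(54)=386155, p(55)=451276, p(56)=526823, p(57)=614154, p(58)=715220, p(59)=831820, p(60)=966467, p(61)=1121505, p(62)=1300156, p(63)=1505499, p(64)=1741630, p(65)=2012558, p(66)=2323520, p(67)=2679689, p(68)=3087735, p(69)=3554345, p(70)=4087968, p(71)=4697205, p(72)=5392783, p(73)=6185689, p(74)=7089500, p(75)=8118264, p(76)=9289091, p(77)=10619863, p(78)=12132164, p(79)=13848650, p(80)=15796476, p(81)=18004327, p(82)=20506255, p(83)=23338469, p(84)=26543660, p(85)=30167357, p(86)=34262962, p(87)=38887673, p(88)=44108109, p(89)=49995925, p(90)=56634173, p(91)=64112359, p(92)=72533807, p(93)=82010177, p(94)=92669720, p(95)=104651419, p(96)=118114304, p(97)=133230930, p(98)=150198136, p(99)=169229875, p(100)=190569292, p(101)=214481126, p(102)=241265379, p(103)=271248950, p(104)=304801365, p(105)=342325709, p(106)=384276336, p(107)=431149389, p(108)=483502844, p(109)=541946240, p(110)=607163746, p(111)=679903203, p(112)=761002156, p(113)=851376628.
Final step: p(114) = p(113) + p(112) - p(109) - p(107) + p(102) + p(99) - p(92) - p(88) + p(79) + p(74) - p(63) - p(57) + p(44) + p(37) - p(22) - p(14)
= 851376628 + 761002156 - 541946240 - 431149389 + 241265379 + 169229875 - 72533807 - 44108109 + 13848650 + 7089500 - 1505499 - 614154 + 75175 + 21637 - 1002 - 135
= 952050665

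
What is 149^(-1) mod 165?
134

gcd(149, 165) = 1, so the inverse exists.
Extended Euclidean algorithm on (165, 149):
165 = 1 × 149 + 16  ⟹  16 = (1)·165 + (-1)·149
149 = 9 × 16 + 5  ⟹  5 = (-9)·165 + (10)·149
16 = 3 × 5 + 1  ⟹  1 = (28)·165 + (-31)·149
So (-31)·149 ≡ 1 (mod 165), i.e. 149^(-1) ≡ -31 ≡ 134 (mod 165).
Check: 149 × 134 = 19966 ≡ 1 (mod 165)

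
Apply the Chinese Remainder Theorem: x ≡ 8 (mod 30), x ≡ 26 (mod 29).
548

Using Chinese Remainder Theorem:
M = 30 × 29 = 870
M1 = 29, M2 = 30
y1 = 29^(-1) mod 30 = 29
y2 = 30^(-1) mod 29 = 1
x = (8×29×29 + 26×30×1) mod 870 = 548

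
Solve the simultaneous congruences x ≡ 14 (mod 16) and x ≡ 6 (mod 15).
126

Using Chinese Remainder Theorem:
M = 16 × 15 = 240
M1 = 15, M2 = 16
y1 = 15^(-1) mod 16 = 15
y2 = 16^(-1) mod 15 = 1
x = (14×15×15 + 6×16×1) mod 240 = 126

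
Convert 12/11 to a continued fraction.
[1; 11]

Euclidean algorithm steps:
12 = 1 × 11 + 1
11 = 11 × 1 + 0
Continued fraction: [1; 11]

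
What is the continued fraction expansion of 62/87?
[0; 1, 2, 2, 12]

Euclidean algorithm steps:
62 = 0 × 87 + 62
87 = 1 × 62 + 25
62 = 2 × 25 + 12
25 = 2 × 12 + 1
12 = 12 × 1 + 0
Continued fraction: [0; 1, 2, 2, 12]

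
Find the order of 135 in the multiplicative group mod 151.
30

151 is prime, so ord(135) divides φ(151) = 150.
Divisors of 150: 1, 2, 3, 5, 6, 10, 15, 25, 30, 50, 75, 150.
Repeated squaring: 135^1 ≡ 135, 135^2 ≡ 105, 135^4 ≡ 2, 135^8 ≡ 4, 135^16 ≡ 16, 135^32 ≡ 105, 135^64 ≡ 2, 135^128 ≡ 4 (mod 151).
Test 135^d mod 151 for each divisor d in increasing order:
135^1 ≡ 135
135^2 ≡ 105
135^3 = 135^2·135^1 ≡ 132
135^5 = 135^4·135^1 ≡ 119
135^6 = 135^4·135^2 ≡ 59
135^10 = 135^8·135^2 ≡ 118
135^15 = 135^8·135^4·135^2·135^1 ≡ 150
135^25 = 135^16·135^8·135^1 ≡ 33
135^30 = 135^16·135^8·135^4·135^2 ≡ 1  ← first divisor giving 1
The order is 30.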